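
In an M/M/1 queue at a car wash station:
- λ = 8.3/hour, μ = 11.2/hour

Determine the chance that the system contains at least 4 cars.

ρ = λ/μ = 8.3/11.2 = 0.74107
P(N ≥ n) = ρⁿ
P(N ≥ 4) = 0.74107^4
P(N ≥ 4) = 0.3016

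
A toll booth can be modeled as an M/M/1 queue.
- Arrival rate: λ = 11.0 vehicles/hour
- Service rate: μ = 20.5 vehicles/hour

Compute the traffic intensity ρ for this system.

Server utilization: ρ = λ/μ
ρ = 11.0/20.5 = 0.5366
The server is busy 53.66% of the time.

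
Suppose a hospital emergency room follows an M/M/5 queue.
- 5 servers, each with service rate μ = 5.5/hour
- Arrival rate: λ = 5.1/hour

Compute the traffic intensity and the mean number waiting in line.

Traffic intensity: ρ = λ/(cμ) = 5.1/(5×5.5) = 0.1855
Since ρ = 0.1855 < 1, system is stable.
Offered load a = λ/μ = cρ = 5.1/5.5 = 0.9273
P₀ = [ Σₙ₌₀^4 aⁿ/n! + a^5/(5!(1-ρ)) ]⁻¹
Σ = a^0/0! + a^1/1! + a^2/2! + a^3/3! + a^4/4! = 1.0000 + 0.9273 + 0.4299 + 0.1329 + 0.03080 = 2.5209
a^5/(5!(1-ρ)) = 0.6855/(120 × 0.8145) = 0.007014
P₀ = 1/(2.5209 + 0.007014) = 0.3956
Lq = P₀·a^5·ρ / (5!(1-ρ)²) = 0.39559 × 0.68555 × 0.18545 / (120 × 0.66348) = 0.0006317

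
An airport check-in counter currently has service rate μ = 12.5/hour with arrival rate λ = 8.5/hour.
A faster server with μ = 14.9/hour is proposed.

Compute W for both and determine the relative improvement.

System 1: ρ₁ = 8.5/12.5 = 0.6800, W₁ = 1/(12.5-8.5) = 0.25000
System 2: ρ₂ = 8.5/14.9 = 0.5705, W₂ = 1/(14.9-8.5) = 0.15625
Improvement: (W₁-W₂)/W₁ = (0.25000-0.15625)/0.25000 = 37.50%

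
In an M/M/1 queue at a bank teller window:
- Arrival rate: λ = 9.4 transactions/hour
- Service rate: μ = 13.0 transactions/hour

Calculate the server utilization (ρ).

Server utilization: ρ = λ/μ
ρ = 9.4/13.0 = 0.7231
The server is busy 72.31% of the time.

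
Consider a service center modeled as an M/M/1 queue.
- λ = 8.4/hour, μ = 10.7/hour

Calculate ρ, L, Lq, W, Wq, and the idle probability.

Step 1: ρ = λ/μ = 8.4/10.7 = 0.7850
Step 2: L = λ/(μ-λ) = 8.4/2.30 = 3.6522
Step 3: Lq = λ²/(μ(μ-λ)) = 70.56/(10.7×2.30) = 2.8671
Step 4: W = 1/(μ-λ) = 1/2.30 = 0.43478
Step 5: Wq = λ/(μ(μ-λ)) = 8.4/(10.7×2.30) = 0.3413
Step 6: P(0) = 1-ρ = 0.2150
Verify: L = λW = 8.4×0.43478 = 3.6522 ✔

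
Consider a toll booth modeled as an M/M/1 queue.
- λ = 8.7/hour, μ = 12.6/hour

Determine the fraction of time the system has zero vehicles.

ρ = λ/μ = 8.7/12.6 = 0.6905
P(0) = 1 - ρ = 1 - 0.6905 = 0.3095
The server is idle 30.95% of the time.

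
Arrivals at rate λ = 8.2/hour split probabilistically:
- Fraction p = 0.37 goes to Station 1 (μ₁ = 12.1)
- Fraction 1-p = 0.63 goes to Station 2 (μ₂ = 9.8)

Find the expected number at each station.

Effective rates: λ₁ = 8.2×0.37 = 3.034, λ₂ = 8.2×0.63 = 5.166
Station 1: ρ₁ = 3.034/12.1 = 0.25074, L₁ = ρ₁/(1-ρ₁) = 0.25074/(1-0.25074) = 0.3347
Station 2: ρ₂ = 5.166/9.8 = 0.52714, L₂ = ρ₂/(1-ρ₂) = 0.52714/(1-0.52714) = 1.1148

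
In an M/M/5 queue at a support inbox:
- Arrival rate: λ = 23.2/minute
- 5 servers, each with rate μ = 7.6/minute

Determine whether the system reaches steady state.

Stability requires ρ = λ/(cμ) < 1
ρ = 23.2/(5 × 7.6) = 23.2/38.00 = 0.6105
Since 0.6105 < 1, the system is STABLE.
The servers are busy 61.05% of the time.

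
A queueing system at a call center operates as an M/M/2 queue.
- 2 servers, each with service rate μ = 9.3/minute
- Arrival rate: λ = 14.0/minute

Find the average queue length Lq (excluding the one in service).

Traffic intensity: ρ = λ/(cμ) = 14.0/(2×9.3) = 0.7527
Since ρ = 0.7527 < 1, system is stable.
Offered load a = λ/μ = cρ = 14.0/9.3 = 1.5054
P₀ = [ Σₙ₌₀^1 aⁿ/n! + a^2/(2!(1-ρ)) ]⁻¹
Σ = a^0/0! + a^1/1! = 1.0000 + 1.5054 = 2.5054
a^2/(2!(1-ρ)) = 2.26616/(2 × 0.247312) = 4.5816
P₀ = 1/(2.5054 + 4.5816) = 0.1411
Lq = P₀·a^2·ρ / (2!(1-ρ)²) = 0.14110 × 2.2662 × 0.75269 / (2 × 0.061163) = 1.9675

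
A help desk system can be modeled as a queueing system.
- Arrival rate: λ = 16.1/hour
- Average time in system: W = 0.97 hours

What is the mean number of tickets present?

Little's Law: L = λW
L = 16.1 × 0.97 = 15.6170 tickets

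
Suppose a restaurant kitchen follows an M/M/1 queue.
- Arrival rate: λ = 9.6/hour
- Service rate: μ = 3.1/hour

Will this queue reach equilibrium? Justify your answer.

Stability requires ρ = λ/(cμ) < 1
ρ = 9.6/(1 × 3.1) = 9.6/3.10 = 3.0968
Since 3.0968 ≥ 1, the system is UNSTABLE.
Queue grows without bound. Need μ > λ = 9.6.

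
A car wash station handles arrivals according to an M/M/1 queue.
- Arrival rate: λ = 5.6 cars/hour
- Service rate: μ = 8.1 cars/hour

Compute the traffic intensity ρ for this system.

Server utilization: ρ = λ/μ
ρ = 5.6/8.1 = 0.6914
The server is busy 69.14% of the time.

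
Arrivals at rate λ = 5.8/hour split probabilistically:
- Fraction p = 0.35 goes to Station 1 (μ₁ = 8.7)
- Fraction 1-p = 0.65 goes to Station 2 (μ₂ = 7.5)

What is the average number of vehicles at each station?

Effective rates: λ₁ = 5.8×0.35 = 2.03, λ₂ = 5.8×0.65 = 3.77
Station 1: ρ₁ = 2.03/8.7 = 0.2333, L₁ = ρ₁/(1-ρ₁) = 0.2333/(1-0.2333) = 0.3043
Station 2: ρ₂ = 3.77/7.5 = 0.50267, L₂ = ρ₂/(1-ρ₂) = 0.50267/(1-0.50267) = 1.0107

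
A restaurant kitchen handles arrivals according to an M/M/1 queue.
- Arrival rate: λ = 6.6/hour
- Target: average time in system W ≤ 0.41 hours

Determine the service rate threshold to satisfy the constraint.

For M/M/1: W = 1/(μ-λ)
Need W ≤ 0.41, so 1/(μ-λ) ≤ 0.41
μ - λ ≥ 1/0.41 = 2.4390
μ ≥ 6.6 + 2.4390 = 9.0390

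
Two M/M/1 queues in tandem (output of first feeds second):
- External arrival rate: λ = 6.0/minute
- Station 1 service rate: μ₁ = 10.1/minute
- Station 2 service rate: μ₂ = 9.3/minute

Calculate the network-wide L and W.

By Jackson's theorem, each station behaves as independent M/M/1.
Station 1: ρ₁ = 6.0/10.1 = 0.5941, L₁ = ρ₁/(1-ρ₁) = λ/(μ₁-λ) = 6.0/4.10 = 1.4634
Station 2: ρ₂ = 6.0/9.3 = 0.6452, L₂ = ρ₂/(1-ρ₂) = λ/(μ₂-λ) = 6.0/3.30 = 1.8182
Total: L = L₁ + L₂ = 1.4634 + 1.8182 = 3.2816
W = L/λ = 3.2816/6.0 = 0.5469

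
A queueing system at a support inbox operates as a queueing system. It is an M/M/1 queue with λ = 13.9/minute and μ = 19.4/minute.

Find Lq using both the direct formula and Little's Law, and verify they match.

Method 1 (direct): Lq = λ²/(μ(μ-λ)) = 193.21/(19.4 × 5.50) = 1.8108

Method 2 (Little's Law):
W = 1/(μ-λ) = 1/5.50 = 0.18182
Wq = W - 1/μ = 0.18182 - 0.051546 = 0.13027
Lq = λWq = 13.9 × 0.13027 = 1.8108 ✔ (matches Method 1)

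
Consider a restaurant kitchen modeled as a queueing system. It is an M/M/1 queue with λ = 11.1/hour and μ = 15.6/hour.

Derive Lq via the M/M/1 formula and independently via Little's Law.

Method 1 (direct): Lq = λ²/(μ(μ-λ)) = 123.21/(15.6 × 4.50) = 1.7551

Method 2 (Little's Law):
W = 1/(μ-λ) = 1/4.50 = 0.22222
Wq = W - 1/μ = 0.22222 - 0.064103 = 0.15812
Lq = λWq = 11.1 × 0.15812 = 1.7551 ✔ (matches Method 1)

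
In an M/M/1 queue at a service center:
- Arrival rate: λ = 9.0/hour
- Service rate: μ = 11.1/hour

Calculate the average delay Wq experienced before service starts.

First, compute utilization: ρ = λ/μ = 9.0/11.1 = 0.8108
For M/M/1: Wq = λ/(μ(μ-λ))
Wq = 9.0/(11.1 × (11.1-9.0))
Wq = 9.0/(11.1 × 2.10)
Wq = 0.3861 hours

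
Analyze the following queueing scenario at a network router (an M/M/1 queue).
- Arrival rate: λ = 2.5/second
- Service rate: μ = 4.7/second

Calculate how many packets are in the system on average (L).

ρ = λ/μ = 2.5/4.7 = 0.5319
For M/M/1: L = λ/(μ-λ)
L = 2.5/(4.7-2.5) = 2.5/2.20
L = 1.1364 packets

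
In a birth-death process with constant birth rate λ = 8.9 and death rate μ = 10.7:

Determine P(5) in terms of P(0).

For constant rates: P(n)/P(0) = (λ/μ)^n
P(5)/P(0) = (8.9/10.7)^5 = 0.83178^5 = 0.3981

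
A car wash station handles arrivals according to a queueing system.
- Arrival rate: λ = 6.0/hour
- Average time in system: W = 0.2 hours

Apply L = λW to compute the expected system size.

Little's Law: L = λW
L = 6.0 × 0.2 = 1.2000 cars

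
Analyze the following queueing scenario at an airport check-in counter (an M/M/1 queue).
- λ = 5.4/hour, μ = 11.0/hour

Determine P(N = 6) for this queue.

ρ = λ/μ = 5.4/11.0 = 0.4909
P(n) = (1-ρ)ρⁿ
P(6) = (1-0.4909) × 0.4909^6
P(6) = 0.50910 × 0.013995
P(6) = 0.007125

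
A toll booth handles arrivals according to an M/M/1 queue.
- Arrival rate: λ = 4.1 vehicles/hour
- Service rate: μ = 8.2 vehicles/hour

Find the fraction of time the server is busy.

Server utilization: ρ = λ/μ
ρ = 4.1/8.2 = 0.5000
The server is busy 50.00% of the time.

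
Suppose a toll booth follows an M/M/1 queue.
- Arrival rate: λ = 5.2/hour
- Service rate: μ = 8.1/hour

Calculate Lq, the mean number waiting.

ρ = λ/μ = 5.2/8.1 = 0.6420
For M/M/1: Lq = λ²/(μ(μ-λ))
Lq = 27.04/(8.1 × 2.90)
Lq = 1.1511 vehicles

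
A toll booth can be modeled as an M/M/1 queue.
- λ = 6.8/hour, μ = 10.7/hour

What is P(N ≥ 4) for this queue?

ρ = λ/μ = 6.8/10.7 = 0.6355
P(N ≥ n) = ρⁿ
P(N ≥ 4) = 0.6355^4
P(N ≥ 4) = 0.1631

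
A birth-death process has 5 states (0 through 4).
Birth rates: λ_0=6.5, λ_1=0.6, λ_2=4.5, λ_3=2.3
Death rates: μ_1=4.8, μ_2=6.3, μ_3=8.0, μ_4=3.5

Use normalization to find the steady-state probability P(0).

Ratios P(n)/P(0) = (λ₀···λₙ₋₁)/(μ₁···μₙ):
P(1)/P(0) = (6.5)/(4.8) = 1.3542
P(2)/P(0) = (6.5×0.6)/(4.8×6.3) = 0.1290
P(3)/P(0) = (6.5×0.6×4.5)/(4.8×6.3×8.0) = 0.07254
P(4)/P(0) = (6.5×0.6×4.5×2.3)/(4.8×6.3×8.0×3.5) = 0.04767

Normalization: ∑ P(n) = 1
P(0) × (1.0000 + 1.3542 + 0.1290 + 0.07254 + 0.04767) = 1
P(0) × 2.6034 = 1
P(0) = 1/2.6034 = 0.3841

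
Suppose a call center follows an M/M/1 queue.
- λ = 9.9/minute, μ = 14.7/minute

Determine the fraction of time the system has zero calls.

ρ = λ/μ = 9.9/14.7 = 0.6735
P(0) = 1 - ρ = 1 - 0.6735 = 0.3265
The server is idle 32.65% of the time.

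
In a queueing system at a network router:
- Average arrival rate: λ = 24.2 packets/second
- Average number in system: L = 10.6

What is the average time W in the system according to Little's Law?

Little's Law: L = λW, so W = L/λ
W = 10.6/24.2 = 0.4380 seconds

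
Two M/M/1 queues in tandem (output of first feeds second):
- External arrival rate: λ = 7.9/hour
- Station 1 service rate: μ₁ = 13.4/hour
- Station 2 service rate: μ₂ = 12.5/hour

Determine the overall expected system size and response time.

By Jackson's theorem, each station behaves as independent M/M/1.
Station 1: ρ₁ = 7.9/13.4 = 0.5896, L₁ = ρ₁/(1-ρ₁) = λ/(μ₁-λ) = 7.9/5.50 = 1.4364
Station 2: ρ₂ = 7.9/12.5 = 0.6320, L₂ = ρ₂/(1-ρ₂) = λ/(μ₂-λ) = 7.9/4.60 = 1.7174
Total: L = L₁ + L₂ = 1.4364 + 1.7174 = 3.1538
W = L/λ = 3.1538/7.9 = 0.3992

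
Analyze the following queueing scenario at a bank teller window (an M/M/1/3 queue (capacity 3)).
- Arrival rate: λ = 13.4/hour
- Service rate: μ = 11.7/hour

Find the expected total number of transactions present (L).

ρ = λ/μ = 13.4/11.7 = 1.1453
P₀ = (1-ρ)/(1-ρ^(K+1)) = (1-1.1453)/(1-1.1453^4) = -0.1453/-0.7206 = 0.2016
P_K = P₀×ρ^K = 0.2016 × 1.1453^3 = 0.2016 × 1.5023 = 0.3029
L = ρ[1 - (K+1)ρ^K + Kρ^(K+1)] / [(1-ρ)(1-ρ^(K+1))]
L = 1.1453 × (1 - 4×1.502304 + 3×1.720589) / ((1 - 1.1453) × (1 - 1.720589)) = 1.6687 transactions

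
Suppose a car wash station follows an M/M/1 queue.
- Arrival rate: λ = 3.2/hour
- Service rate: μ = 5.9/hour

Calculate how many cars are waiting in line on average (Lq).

ρ = λ/μ = 3.2/5.9 = 0.5424
For M/M/1: Lq = λ²/(μ(μ-λ))
Lq = 10.24/(5.9 × 2.70)
Lq = 0.6428 cars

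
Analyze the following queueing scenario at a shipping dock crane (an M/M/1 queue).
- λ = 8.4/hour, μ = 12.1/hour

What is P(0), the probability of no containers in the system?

ρ = λ/μ = 8.4/12.1 = 0.6942
P(0) = 1 - ρ = 1 - 0.6942 = 0.3058
The server is idle 30.58% of the time.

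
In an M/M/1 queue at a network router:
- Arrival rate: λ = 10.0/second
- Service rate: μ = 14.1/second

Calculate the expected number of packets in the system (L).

ρ = λ/μ = 10.0/14.1 = 0.7092
For M/M/1: L = λ/(μ-λ)
L = 10.0/(14.1-10.0) = 10.0/4.10
L = 2.4390 packets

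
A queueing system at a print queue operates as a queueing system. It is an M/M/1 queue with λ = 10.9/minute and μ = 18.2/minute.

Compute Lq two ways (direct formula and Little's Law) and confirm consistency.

Method 1 (direct): Lq = λ²/(μ(μ-λ)) = 118.81/(18.2 × 7.30) = 0.8942

Method 2 (Little's Law):
W = 1/(μ-λ) = 1/7.30 = 0.136986
Wq = W - 1/μ = 0.136986 - 0.0549451 = 0.08204
Lq = λWq = 10.9 × 0.08204 = 0.8942 ✔ (matches Method 1)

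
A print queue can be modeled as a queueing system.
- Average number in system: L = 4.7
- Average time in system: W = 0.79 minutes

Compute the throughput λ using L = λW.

Little's Law: L = λW, so λ = L/W
λ = 4.7/0.79 = 5.9494 jobs/minute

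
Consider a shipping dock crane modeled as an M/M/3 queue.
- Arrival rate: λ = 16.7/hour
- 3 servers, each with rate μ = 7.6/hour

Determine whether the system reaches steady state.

Stability requires ρ = λ/(cμ) < 1
ρ = 16.7/(3 × 7.6) = 16.7/22.80 = 0.7325
Since 0.7325 < 1, the system is STABLE.
The servers are busy 73.25% of the time.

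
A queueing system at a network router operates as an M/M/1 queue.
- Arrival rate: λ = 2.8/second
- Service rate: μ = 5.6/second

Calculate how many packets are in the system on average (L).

ρ = λ/μ = 2.8/5.6 = 0.5000
For M/M/1: L = λ/(μ-λ)
L = 2.8/(5.6-2.8) = 2.8/2.80
L = 1.0000 packets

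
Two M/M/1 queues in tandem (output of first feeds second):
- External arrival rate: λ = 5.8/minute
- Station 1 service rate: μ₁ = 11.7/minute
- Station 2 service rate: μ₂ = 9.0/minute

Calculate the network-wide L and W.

By Jackson's theorem, each station behaves as independent M/M/1.
Station 1: ρ₁ = 5.8/11.7 = 0.4957, L₁ = ρ₁/(1-ρ₁) = λ/(μ₁-λ) = 5.8/5.90 = 0.9831
Station 2: ρ₂ = 5.8/9.0 = 0.6444, L₂ = ρ₂/(1-ρ₂) = λ/(μ₂-λ) = 5.8/3.20 = 1.8125
Total: L = L₁ + L₂ = 0.9831 + 1.8125 = 2.7956
W = L/λ = 2.7956/5.8 = 0.4820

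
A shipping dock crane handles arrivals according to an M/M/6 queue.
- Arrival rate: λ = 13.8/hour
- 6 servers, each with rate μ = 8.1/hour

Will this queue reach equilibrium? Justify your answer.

Stability requires ρ = λ/(cμ) < 1
ρ = 13.8/(6 × 8.1) = 13.8/48.60 = 0.2840
Since 0.2840 < 1, the system is STABLE.
The servers are busy 28.40% of the time.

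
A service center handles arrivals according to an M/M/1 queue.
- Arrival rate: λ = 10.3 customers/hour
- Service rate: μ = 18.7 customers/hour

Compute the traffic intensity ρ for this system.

Server utilization: ρ = λ/μ
ρ = 10.3/18.7 = 0.5508
The server is busy 55.08% of the time.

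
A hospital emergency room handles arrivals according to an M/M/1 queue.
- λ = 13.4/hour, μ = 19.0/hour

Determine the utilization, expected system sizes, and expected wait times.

Step 1: ρ = λ/μ = 13.4/19.0 = 0.7053
Step 2: L = λ/(μ-λ) = 13.4/5.60 = 2.3929
Step 3: Lq = λ²/(μ(μ-λ)) = 179.56/(19.0×5.60) = 1.6876
Step 4: W = 1/(μ-λ) = 1/5.60 = 0.178571
Step 5: Wq = λ/(μ(μ-λ)) = 13.4/(19.0×5.60) = 0.1259
Step 6: P(0) = 1-ρ = 0.2947
Verify: L = λW = 13.4×0.178571 = 2.3929 ✔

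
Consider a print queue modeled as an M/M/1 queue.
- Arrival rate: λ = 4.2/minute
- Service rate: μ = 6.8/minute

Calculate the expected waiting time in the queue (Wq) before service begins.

First, compute utilization: ρ = λ/μ = 4.2/6.8 = 0.6176
For M/M/1: Wq = λ/(μ(μ-λ))
Wq = 4.2/(6.8 × (6.8-4.2))
Wq = 4.2/(6.8 × 2.60)
Wq = 0.2376 minutes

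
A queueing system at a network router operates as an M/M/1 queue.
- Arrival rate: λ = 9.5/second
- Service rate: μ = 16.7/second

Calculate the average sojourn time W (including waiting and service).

First, compute utilization: ρ = λ/μ = 9.5/16.7 = 0.5689
For M/M/1: W = 1/(μ-λ)
W = 1/(16.7-9.5) = 1/7.20
W = 0.1389 seconds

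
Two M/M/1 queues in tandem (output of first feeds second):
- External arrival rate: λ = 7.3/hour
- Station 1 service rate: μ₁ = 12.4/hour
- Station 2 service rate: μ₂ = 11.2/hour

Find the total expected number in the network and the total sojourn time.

By Jackson's theorem, each station behaves as independent M/M/1.
Station 1: ρ₁ = 7.3/12.4 = 0.5887, L₁ = ρ₁/(1-ρ₁) = λ/(μ₁-λ) = 7.3/5.10 = 1.4314
Station 2: ρ₂ = 7.3/11.2 = 0.6518, L₂ = ρ₂/(1-ρ₂) = λ/(μ₂-λ) = 7.3/3.90 = 1.8718
Total: L = L₁ + L₂ = 1.4314 + 1.8718 = 3.3032
W = L/λ = 3.3032/7.3 = 0.4525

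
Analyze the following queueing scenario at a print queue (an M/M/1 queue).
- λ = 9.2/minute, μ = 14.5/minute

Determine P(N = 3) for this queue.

ρ = λ/μ = 9.2/14.5 = 0.6345
P(n) = (1-ρ)ρⁿ
P(3) = (1-0.6345) × 0.6345^3
P(3) = 0.36550 × 0.25544
P(3) = 0.09336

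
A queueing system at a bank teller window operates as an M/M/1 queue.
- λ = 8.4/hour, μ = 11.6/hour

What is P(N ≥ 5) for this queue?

ρ = λ/μ = 8.4/11.6 = 0.7241
P(N ≥ n) = ρⁿ
P(N ≥ 5) = 0.7241^5
P(N ≥ 5) = 0.1991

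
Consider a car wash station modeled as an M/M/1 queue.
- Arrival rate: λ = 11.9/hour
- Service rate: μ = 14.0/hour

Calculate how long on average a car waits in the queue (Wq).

First, compute utilization: ρ = λ/μ = 11.9/14.0 = 0.8500
For M/M/1: Wq = λ/(μ(μ-λ))
Wq = 11.9/(14.0 × (14.0-11.9))
Wq = 11.9/(14.0 × 2.10)
Wq = 0.4048 hours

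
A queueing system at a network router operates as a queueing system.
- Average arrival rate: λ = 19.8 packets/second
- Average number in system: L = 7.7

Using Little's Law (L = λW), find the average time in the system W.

Little's Law: L = λW, so W = L/λ
W = 7.7/19.8 = 0.3889 seconds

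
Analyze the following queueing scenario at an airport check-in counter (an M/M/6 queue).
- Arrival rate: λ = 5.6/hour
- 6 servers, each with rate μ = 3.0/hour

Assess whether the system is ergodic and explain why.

Stability requires ρ = λ/(cμ) < 1
ρ = 5.6/(6 × 3.0) = 5.6/18.00 = 0.3111
Since 0.3111 < 1, the system is STABLE.
The servers are busy 31.11% of the time.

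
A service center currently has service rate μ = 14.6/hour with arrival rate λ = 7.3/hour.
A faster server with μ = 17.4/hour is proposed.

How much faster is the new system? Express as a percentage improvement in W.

System 1: ρ₁ = 7.3/14.6 = 0.5000, W₁ = 1/(14.6-7.3) = 0.13699
System 2: ρ₂ = 7.3/17.4 = 0.4195, W₂ = 1/(17.4-7.3) = 0.099010
Improvement: (W₁-W₂)/W₁ = (0.13699-0.099010)/0.13699 = 27.72%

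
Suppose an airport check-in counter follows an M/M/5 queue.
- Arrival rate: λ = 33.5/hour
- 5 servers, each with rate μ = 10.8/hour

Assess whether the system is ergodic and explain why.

Stability requires ρ = λ/(cμ) < 1
ρ = 33.5/(5 × 10.8) = 33.5/54.00 = 0.6204
Since 0.6204 < 1, the system is STABLE.
The servers are busy 62.04% of the time.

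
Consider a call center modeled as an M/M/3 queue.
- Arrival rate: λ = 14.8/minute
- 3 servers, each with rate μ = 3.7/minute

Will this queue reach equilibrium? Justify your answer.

Stability requires ρ = λ/(cμ) < 1
ρ = 14.8/(3 × 3.7) = 14.8/11.10 = 1.3333
Since 1.3333 ≥ 1, the system is UNSTABLE.
Need c > λ/μ = 14.8/3.7 = 4.00.
Minimum servers needed: c = 5.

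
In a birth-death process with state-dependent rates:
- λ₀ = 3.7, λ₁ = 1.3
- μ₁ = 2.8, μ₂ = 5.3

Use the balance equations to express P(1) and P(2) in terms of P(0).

Balance equations:
State 0: λ₀P₀ = μ₁P₁ → P₁ = (λ₀/μ₁)P₀ = (3.7/2.8)P₀ = 1.3214P₀
State 1: P₂ = (λ₀λ₁)/(μ₁μ₂)P₀ = (3.7×1.3)/(2.8×5.3)P₀ = 0.3241P₀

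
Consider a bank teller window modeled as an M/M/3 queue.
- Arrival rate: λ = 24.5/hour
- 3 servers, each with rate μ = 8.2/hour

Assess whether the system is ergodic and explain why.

Stability requires ρ = λ/(cμ) < 1
ρ = 24.5/(3 × 8.2) = 24.5/24.60 = 0.9959
Since 0.9959 < 1, the system is STABLE.
The servers are busy 99.59% of the time.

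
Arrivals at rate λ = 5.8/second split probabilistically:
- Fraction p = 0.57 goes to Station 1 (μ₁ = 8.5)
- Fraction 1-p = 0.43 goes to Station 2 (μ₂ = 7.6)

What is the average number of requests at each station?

Effective rates: λ₁ = 5.8×0.57 = 3.306, λ₂ = 5.8×0.43 = 2.494
Station 1: ρ₁ = 3.306/8.5 = 0.38894, L₁ = ρ₁/(1-ρ₁) = 0.38894/(1-0.38894) = 0.6365
Station 2: ρ₂ = 2.494/7.6 = 0.32816, L₂ = ρ₂/(1-ρ₂) = 0.32816/(1-0.32816) = 0.4884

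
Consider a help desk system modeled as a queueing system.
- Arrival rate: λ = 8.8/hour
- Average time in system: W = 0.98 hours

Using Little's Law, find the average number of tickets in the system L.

Little's Law: L = λW
L = 8.8 × 0.98 = 8.6240 tickets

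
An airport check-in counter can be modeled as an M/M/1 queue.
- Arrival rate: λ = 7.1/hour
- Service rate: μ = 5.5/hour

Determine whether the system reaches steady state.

Stability requires ρ = λ/(cμ) < 1
ρ = 7.1/(1 × 5.5) = 7.1/5.50 = 1.2909
Since 1.2909 ≥ 1, the system is UNSTABLE.
Queue grows without bound. Need μ > λ = 7.1.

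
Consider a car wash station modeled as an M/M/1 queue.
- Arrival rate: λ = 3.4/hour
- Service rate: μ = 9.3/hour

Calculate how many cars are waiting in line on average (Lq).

ρ = λ/μ = 3.4/9.3 = 0.3656
For M/M/1: Lq = λ²/(μ(μ-λ))
Lq = 11.56/(9.3 × 5.90)
Lq = 0.2107 cars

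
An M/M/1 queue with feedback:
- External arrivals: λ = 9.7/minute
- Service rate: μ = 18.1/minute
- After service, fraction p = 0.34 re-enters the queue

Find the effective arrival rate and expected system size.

Effective arrival rate: λ_eff = λ/(1-p) = 9.7/(1-0.34) = 9.7/0.66 = 14.69697
ρ = λ_eff/μ = 14.69697/18.1 = 0.811987
L = ρ/(1-ρ) = 0.811987/(1-0.811987) = 4.3188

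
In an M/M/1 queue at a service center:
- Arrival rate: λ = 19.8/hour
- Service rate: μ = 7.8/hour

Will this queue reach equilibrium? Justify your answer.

Stability requires ρ = λ/(cμ) < 1
ρ = 19.8/(1 × 7.8) = 19.8/7.80 = 2.5385
Since 2.5385 ≥ 1, the system is UNSTABLE.
Queue grows without bound. Need μ > λ = 19.8.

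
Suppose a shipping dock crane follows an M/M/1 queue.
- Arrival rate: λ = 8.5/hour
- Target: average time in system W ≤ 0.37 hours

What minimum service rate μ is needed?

For M/M/1: W = 1/(μ-λ)
Need W ≤ 0.37, so 1/(μ-λ) ≤ 0.37
μ - λ ≥ 1/0.37 = 2.7027
μ ≥ 8.5 + 2.7027 = 11.2027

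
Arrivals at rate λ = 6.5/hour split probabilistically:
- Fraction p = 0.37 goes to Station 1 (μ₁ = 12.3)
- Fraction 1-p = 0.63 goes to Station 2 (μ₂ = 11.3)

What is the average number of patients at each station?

Effective rates: λ₁ = 6.5×0.37 = 2.405, λ₂ = 6.5×0.63 = 4.095
Station 1: ρ₁ = 2.405/12.3 = 0.19553, L₁ = ρ₁/(1-ρ₁) = 0.19553/(1-0.19553) = 0.2431
Station 2: ρ₂ = 4.095/11.3 = 0.3624, L₂ = ρ₂/(1-ρ₂) = 0.3624/(1-0.3624) = 0.5684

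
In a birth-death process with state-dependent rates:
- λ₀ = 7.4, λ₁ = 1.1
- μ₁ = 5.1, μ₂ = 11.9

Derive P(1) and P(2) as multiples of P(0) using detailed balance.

Balance equations:
State 0: λ₀P₀ = μ₁P₁ → P₁ = (λ₀/μ₁)P₀ = (7.4/5.1)P₀ = 1.4510P₀
State 1: P₂ = (λ₀λ₁)/(μ₁μ₂)P₀ = (7.4×1.1)/(5.1×11.9)P₀ = 0.1341P₀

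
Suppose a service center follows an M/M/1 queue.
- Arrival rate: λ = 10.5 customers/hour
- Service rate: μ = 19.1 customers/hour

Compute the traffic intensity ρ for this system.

Server utilization: ρ = λ/μ
ρ = 10.5/19.1 = 0.5497
The server is busy 54.97% of the time.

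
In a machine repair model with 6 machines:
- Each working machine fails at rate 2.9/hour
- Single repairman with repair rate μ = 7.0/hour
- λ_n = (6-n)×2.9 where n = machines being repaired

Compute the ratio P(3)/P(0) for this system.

P(3)/P(0) = ∏_{i=0}^{3-1} λ_i/μ_{i+1}
= (6-0)×2.9/7.0 × (6-1)×2.9/7.0 × (6-2)×2.9/7.0
= 8.5326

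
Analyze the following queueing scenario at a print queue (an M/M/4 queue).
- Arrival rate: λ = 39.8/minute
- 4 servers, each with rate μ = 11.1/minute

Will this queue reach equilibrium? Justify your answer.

Stability requires ρ = λ/(cμ) < 1
ρ = 39.8/(4 × 11.1) = 39.8/44.40 = 0.8964
Since 0.8964 < 1, the system is STABLE.
The servers are busy 89.64% of the time.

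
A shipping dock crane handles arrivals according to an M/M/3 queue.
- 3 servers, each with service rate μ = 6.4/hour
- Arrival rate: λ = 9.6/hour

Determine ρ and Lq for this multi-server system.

Traffic intensity: ρ = λ/(cμ) = 9.6/(3×6.4) = 0.5000
Since ρ = 0.5000 < 1, system is stable.
Offered load a = λ/μ = cρ = 9.6/6.4 = 1.5000
P₀ = [ Σₙ₌₀^2 aⁿ/n! + a^3/(3!(1-ρ)) ]⁻¹
Σ = a^0/0! + a^1/1! + a^2/2! = 1.0000 + 1.5000 + 1.1250 = 3.6250
a^3/(3!(1-ρ)) = 3.3750/(6 × 0.5000) = 1.1250
P₀ = 1/(3.6250 + 1.1250) = 0.2105
Lq = P₀·a^3·ρ / (3!(1-ρ)²) = 0.2105 × 3.3750 × 0.5000 / (6 × 0.2500) = 0.2368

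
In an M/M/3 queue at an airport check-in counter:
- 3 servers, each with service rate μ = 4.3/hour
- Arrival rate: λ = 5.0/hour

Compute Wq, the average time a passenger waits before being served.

Traffic intensity: ρ = λ/(cμ) = 5.0/(3×4.3) = 0.3876
Since ρ = 0.3876 < 1, system is stable.
Offered load a = λ/μ = cρ = 5.0/4.3 = 1.1628
P₀ = [ Σₙ₌₀^2 aⁿ/n! + a^3/(3!(1-ρ)) ]⁻¹
Σ = a^0/0! + a^1/1! + a^2/2! = 1.0000 + 1.1628 + 0.6760 = 2.8388
a^3/(3!(1-ρ)) = 1.5722/(6 × 0.6124) = 0.4279
P₀ = 1/(2.8388 + 0.4279) = 0.3061
Lq = P₀·a^3·ρ / (3!(1-ρ)²) = 0.3061 × 1.5722 × 0.3876 / (6 × 0.3750) = 0.08290
Wq = Lq/λ = 0.08290/5.0 = 0.01658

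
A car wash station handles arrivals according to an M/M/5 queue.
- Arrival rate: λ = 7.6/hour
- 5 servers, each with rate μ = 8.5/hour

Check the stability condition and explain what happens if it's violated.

Stability requires ρ = λ/(cμ) < 1
ρ = 7.6/(5 × 8.5) = 7.6/42.50 = 0.1788
Since 0.1788 < 1, the system is STABLE.
The servers are busy 17.88% of the time.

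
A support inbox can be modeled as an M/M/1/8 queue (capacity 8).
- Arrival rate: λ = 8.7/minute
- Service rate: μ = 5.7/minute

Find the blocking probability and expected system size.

ρ = λ/μ = 8.7/5.7 = 1.5263
P₀ = (1-ρ)/(1-ρ^(K+1)) = (1-1.5263)/(1-1.5263^9) = -0.5263/-43.9530 = 0.01197
P_K = P₀×ρ^K = 0.011974 × 1.5263^8 = 0.011974 × 29.4523 = 0.3527
Blocking probability P_8 = 0.3527 (35.27%)
L = ρ[1 - (K+1)ρ^K + Kρ^(K+1)] / [(1-ρ)(1-ρ^(K+1))]
L = 1.5263 × (1 - 9×29.4523 + 8×44.9530) / ((1 - 1.5263) × (1 - 44.9530)) = 6.3047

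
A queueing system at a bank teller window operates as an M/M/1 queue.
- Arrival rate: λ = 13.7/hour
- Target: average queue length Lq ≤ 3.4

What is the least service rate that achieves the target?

For M/M/1: Lq = λ²/(μ(μ-λ))
Need Lq ≤ 3.4, i.e. μ(μ-λ) ≥ λ²/3.4
μ² - 13.7μ - 187.69/3.4 ≥ 0  →  μ² - 13.7μ - 55.20294 ≥ 0
Quadratic formula (positive root): μ = [λ + √(λ² + 4×55.20294)]/2
Discriminant: 187.69 + 4×55.20294 = 408.5018, √408.5018 = 20.2114
μ ≥ (13.7 + 20.2114)/2 = 16.9557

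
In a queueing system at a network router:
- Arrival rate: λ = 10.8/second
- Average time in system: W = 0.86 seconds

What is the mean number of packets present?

Little's Law: L = λW
L = 10.8 × 0.86 = 9.2880 packets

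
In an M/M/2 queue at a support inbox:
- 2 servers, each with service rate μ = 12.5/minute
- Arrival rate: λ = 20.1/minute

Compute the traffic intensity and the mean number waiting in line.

Traffic intensity: ρ = λ/(cμ) = 20.1/(2×12.5) = 0.8040
Since ρ = 0.8040 < 1, system is stable.
Offered load a = λ/μ = cρ = 20.1/12.5 = 1.6080
P₀ = [ Σₙ₌₀^1 aⁿ/n! + a^2/(2!(1-ρ)) ]⁻¹
Σ = a^0/0! + a^1/1! = 1.0000 + 1.6080 = 2.6080
a^2/(2!(1-ρ)) = 2.58566/(2 × 0.196000) = 6.5961
P₀ = 1/(2.6080 + 6.5961) = 0.1086
Lq = P₀·a^2·ρ / (2!(1-ρ)²) = 0.108647 × 2.58566 × 0.804000 / (2 × 0.0384160) = 2.9397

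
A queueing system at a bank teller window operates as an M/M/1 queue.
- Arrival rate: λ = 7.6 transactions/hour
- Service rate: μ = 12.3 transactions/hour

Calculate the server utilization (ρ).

Server utilization: ρ = λ/μ
ρ = 7.6/12.3 = 0.6179
The server is busy 61.79% of the time.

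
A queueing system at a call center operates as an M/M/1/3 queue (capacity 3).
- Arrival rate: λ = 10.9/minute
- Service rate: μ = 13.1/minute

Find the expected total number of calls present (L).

ρ = λ/μ = 10.9/13.1 = 0.8321
P₀ = (1-ρ)/(1-ρ^(K+1)) = (1-0.8321)/(1-0.8321^4) = 0.1679/0.5206 = 0.3225
P_K = P₀×ρ^K = 0.3225 × 0.8321^3 = 0.3225 × 0.5761 = 0.1858
L = ρ[1 - (K+1)ρ^K + Kρ^(K+1)] / [(1-ρ)(1-ρ^(K+1))]
L = 0.8321 × (1 - 4×0.576138 + 3×0.479404) / ((1 - 0.8321) × (1 - 0.479404)) = 1.2724 calls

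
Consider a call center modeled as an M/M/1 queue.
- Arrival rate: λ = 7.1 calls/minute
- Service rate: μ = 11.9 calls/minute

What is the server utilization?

Server utilization: ρ = λ/μ
ρ = 7.1/11.9 = 0.5966
The server is busy 59.66% of the time.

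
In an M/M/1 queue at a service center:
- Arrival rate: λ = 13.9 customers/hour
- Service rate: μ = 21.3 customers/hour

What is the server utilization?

Server utilization: ρ = λ/μ
ρ = 13.9/21.3 = 0.6526
The server is busy 65.26% of the time.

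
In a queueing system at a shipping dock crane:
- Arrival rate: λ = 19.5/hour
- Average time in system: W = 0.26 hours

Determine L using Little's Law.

Little's Law: L = λW
L = 19.5 × 0.26 = 5.0700 containers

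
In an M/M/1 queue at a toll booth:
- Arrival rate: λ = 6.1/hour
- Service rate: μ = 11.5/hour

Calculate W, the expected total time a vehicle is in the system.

First, compute utilization: ρ = λ/μ = 6.1/11.5 = 0.5304
For M/M/1: W = 1/(μ-λ)
W = 1/(11.5-6.1) = 1/5.40
W = 0.1852 hours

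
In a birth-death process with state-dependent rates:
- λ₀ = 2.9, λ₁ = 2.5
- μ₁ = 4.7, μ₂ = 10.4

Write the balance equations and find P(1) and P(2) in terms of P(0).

Balance equations:
State 0: λ₀P₀ = μ₁P₁ → P₁ = (λ₀/μ₁)P₀ = (2.9/4.7)P₀ = 0.6170P₀
State 1: P₂ = (λ₀λ₁)/(μ₁μ₂)P₀ = (2.9×2.5)/(4.7×10.4)P₀ = 0.1483P₀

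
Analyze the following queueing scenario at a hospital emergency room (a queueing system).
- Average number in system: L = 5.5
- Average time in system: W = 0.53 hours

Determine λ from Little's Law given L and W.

Little's Law: L = λW, so λ = L/W
λ = 5.5/0.53 = 10.3774 patients/hour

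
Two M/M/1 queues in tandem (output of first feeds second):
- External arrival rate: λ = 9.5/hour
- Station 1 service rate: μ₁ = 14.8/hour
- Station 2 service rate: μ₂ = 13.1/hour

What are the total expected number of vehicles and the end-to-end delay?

By Jackson's theorem, each station behaves as independent M/M/1.
Station 1: ρ₁ = 9.5/14.8 = 0.6419, L₁ = ρ₁/(1-ρ₁) = λ/(μ₁-λ) = 9.5/5.30 = 1.79245
Station 2: ρ₂ = 9.5/13.1 = 0.7252, L₂ = ρ₂/(1-ρ₂) = λ/(μ₂-λ) = 9.5/3.60 = 2.63889
Total: L = L₁ + L₂ = 1.79245 + 2.63889 = 4.4313
W = L/λ = 4.4313/9.5 = 0.4665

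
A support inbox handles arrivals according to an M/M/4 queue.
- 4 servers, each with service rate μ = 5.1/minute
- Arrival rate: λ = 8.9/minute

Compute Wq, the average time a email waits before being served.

Traffic intensity: ρ = λ/(cμ) = 8.9/(4×5.1) = 0.4363
Since ρ = 0.4363 < 1, system is stable.
Offered load a = λ/μ = cρ = 8.9/5.1 = 1.7451
P₀ = [ Σₙ₌₀^3 aⁿ/n! + a^4/(4!(1-ρ)) ]⁻¹
Σ = a^0/0! + a^1/1! + a^2/2! + a^3/3! = 1.0000 + 1.7451 + 1.5227 + 0.8857 = 5.1535
a^4/(4!(1-ρ)) = 9.2743/(24 × 0.5637) = 0.6855
P₀ = 1/(5.1535 + 0.6855) = 0.1713
Lq = P₀·a^4·ρ / (4!(1-ρ)²) = 0.171262 × 9.27426 × 0.436275 / (24 × 0.317786) = 0.09086
Wq = Lq/λ = 0.09086/8.9 = 0.01021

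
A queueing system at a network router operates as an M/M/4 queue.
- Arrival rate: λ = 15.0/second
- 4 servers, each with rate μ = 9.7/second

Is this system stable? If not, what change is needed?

Stability requires ρ = λ/(cμ) < 1
ρ = 15.0/(4 × 9.7) = 15.0/38.80 = 0.3866
Since 0.3866 < 1, the system is STABLE.
The servers are busy 38.66% of the time.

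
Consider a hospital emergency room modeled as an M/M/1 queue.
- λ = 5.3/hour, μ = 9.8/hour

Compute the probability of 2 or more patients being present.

ρ = λ/μ = 5.3/9.8 = 0.5408
P(N ≥ n) = ρⁿ
P(N ≥ 2) = 0.5408^2
P(N ≥ 2) = 0.2925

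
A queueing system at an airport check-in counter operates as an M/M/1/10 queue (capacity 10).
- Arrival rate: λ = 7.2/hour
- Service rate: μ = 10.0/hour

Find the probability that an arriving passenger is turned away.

ρ = λ/μ = 7.2/10.0 = 0.7200
P₀ = (1-ρ)/(1-ρ^(K+1)) = (1-0.7200)/(1-0.7200^11) = 0.2800/0.9730 = 0.2878
P_K = P₀×ρ^K = 0.28776 × 0.7200^10 = 0.28776 × 0.037439 = 0.01077
Blocking probability = 1.08%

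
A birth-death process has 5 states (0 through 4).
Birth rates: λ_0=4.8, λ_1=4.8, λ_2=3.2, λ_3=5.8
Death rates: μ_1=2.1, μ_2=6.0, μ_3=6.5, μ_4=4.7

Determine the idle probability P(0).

Ratios P(n)/P(0) = (λ₀···λₙ₋₁)/(μ₁···μₙ):
P(1)/P(0) = (4.8)/(2.1) = 2.2857
P(2)/P(0) = (4.8×4.8)/(2.1×6.0) = 1.8286
P(3)/P(0) = (4.8×4.8×3.2)/(2.1×6.0×6.5) = 0.9002
P(4)/P(0) = (4.8×4.8×3.2×5.8)/(2.1×6.0×6.5×4.7) = 1.1109

Normalization: ∑ P(n) = 1
P(0) × (1.0000 + 2.2857 + 1.8286 + 0.9002 + 1.1109) = 1
P(0) × 7.1254 = 1
P(0) = 1/7.1254 = 0.1403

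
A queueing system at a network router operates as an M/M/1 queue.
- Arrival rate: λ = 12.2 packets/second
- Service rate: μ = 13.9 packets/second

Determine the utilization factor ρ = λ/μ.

Server utilization: ρ = λ/μ
ρ = 12.2/13.9 = 0.8777
The server is busy 87.77% of the time.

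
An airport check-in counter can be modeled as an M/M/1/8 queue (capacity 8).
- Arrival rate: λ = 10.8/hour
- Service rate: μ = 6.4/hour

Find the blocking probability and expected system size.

ρ = λ/μ = 10.8/6.4 = 1.6875
P₀ = (1-ρ)/(1-ρ^(K+1)) = (1-1.6875)/(1-1.6875^9) = -0.6875/-109.9670 = 0.006252
P_K = P₀×ρ^K = 0.006252 × 1.6875^8 = 0.006252 × 65.7583 = 0.4111
Blocking probability P_8 = 0.4111 (41.11%)
L = ρ[1 - (K+1)ρ^K + Kρ^(K+1)] / [(1-ρ)(1-ρ^(K+1))]
L = 1.6875 × (1 - 9×65.7583 + 8×110.9670) / ((1 - 1.6875) × (1 - 110.9670)) = 6.6273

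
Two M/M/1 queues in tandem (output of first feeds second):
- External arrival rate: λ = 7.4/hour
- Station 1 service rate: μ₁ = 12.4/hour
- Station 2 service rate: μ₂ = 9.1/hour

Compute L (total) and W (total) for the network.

By Jackson's theorem, each station behaves as independent M/M/1.
Station 1: ρ₁ = 7.4/12.4 = 0.5968, L₁ = ρ₁/(1-ρ₁) = λ/(μ₁-λ) = 7.4/5.00 = 1.4800
Station 2: ρ₂ = 7.4/9.1 = 0.8132, L₂ = ρ₂/(1-ρ₂) = λ/(μ₂-λ) = 7.4/1.70 = 4.3529
Total: L = L₁ + L₂ = 1.4800 + 4.3529 = 5.8329
W = L/λ = 5.8329/7.4 = 0.7882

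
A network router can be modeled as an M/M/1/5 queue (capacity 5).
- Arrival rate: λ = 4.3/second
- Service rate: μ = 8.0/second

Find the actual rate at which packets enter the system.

ρ = λ/μ = 4.3/8.0 = 0.5375
P₀ = (1-ρ)/(1-ρ^(K+1)) = (1-0.5375)/(1-0.5375^6) = 0.4625/0.9759 = 0.4739
P_K = P₀×ρ^K = 0.4739 × 0.5375^5 = 0.4739 × 0.04486 = 0.02126
λ_eff = λ(1-P_K) = 4.3 × (1 - 0.02126) = 4.3 × 0.97874 = 4.2086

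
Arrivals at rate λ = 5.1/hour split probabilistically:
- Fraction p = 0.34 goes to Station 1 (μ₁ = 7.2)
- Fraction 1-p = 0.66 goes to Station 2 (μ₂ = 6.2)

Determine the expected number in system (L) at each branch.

Effective rates: λ₁ = 5.1×0.34 = 1.734, λ₂ = 5.1×0.66 = 3.366
Station 1: ρ₁ = 1.734/7.2 = 0.2408, L₁ = ρ₁/(1-ρ₁) = 0.2408/(1-0.2408) = 0.3172
Station 2: ρ₂ = 3.366/6.2 = 0.5429, L₂ = ρ₂/(1-ρ₂) = 0.5429/(1-0.5429) = 1.1877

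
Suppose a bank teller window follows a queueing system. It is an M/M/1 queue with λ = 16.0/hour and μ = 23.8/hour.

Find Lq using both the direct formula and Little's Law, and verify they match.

Method 1 (direct): Lq = λ²/(μ(μ-λ)) = 256.00/(23.8 × 7.80) = 1.3790

Method 2 (Little's Law):
W = 1/(μ-λ) = 1/7.80 = 0.12821
Wq = W - 1/μ = 0.12821 - 0.042017 = 0.08619
Lq = λWq = 16.0 × 0.08619 = 1.3790 ✔ (matches Method 1)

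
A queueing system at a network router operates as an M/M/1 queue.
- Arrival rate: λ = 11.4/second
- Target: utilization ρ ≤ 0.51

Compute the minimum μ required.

ρ = λ/μ, so μ = λ/ρ
μ ≥ 11.4/0.51 = 22.3529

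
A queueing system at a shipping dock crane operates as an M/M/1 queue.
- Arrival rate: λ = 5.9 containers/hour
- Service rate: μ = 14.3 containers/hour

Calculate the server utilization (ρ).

Server utilization: ρ = λ/μ
ρ = 5.9/14.3 = 0.4126
The server is busy 41.26% of the time.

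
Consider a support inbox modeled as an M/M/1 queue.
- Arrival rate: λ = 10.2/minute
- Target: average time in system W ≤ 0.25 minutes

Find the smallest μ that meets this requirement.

For M/M/1: W = 1/(μ-λ)
Need W ≤ 0.25, so 1/(μ-λ) ≤ 0.25
μ - λ ≥ 1/0.25 = 4.0000
μ ≥ 10.2 + 4.0000 = 14.2000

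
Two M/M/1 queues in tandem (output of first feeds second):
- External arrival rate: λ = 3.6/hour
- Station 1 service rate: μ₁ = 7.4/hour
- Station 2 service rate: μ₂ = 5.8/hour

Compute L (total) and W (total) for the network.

By Jackson's theorem, each station behaves as independent M/M/1.
Station 1: ρ₁ = 3.6/7.4 = 0.4865, L₁ = ρ₁/(1-ρ₁) = λ/(μ₁-λ) = 3.6/3.80 = 0.947368
Station 2: ρ₂ = 3.6/5.8 = 0.6207, L₂ = ρ₂/(1-ρ₂) = λ/(μ₂-λ) = 3.6/2.20 = 1.63636
Total: L = L₁ + L₂ = 0.947368 + 1.63636 = 2.5837
W = L/λ = 2.5837/3.6 = 0.7177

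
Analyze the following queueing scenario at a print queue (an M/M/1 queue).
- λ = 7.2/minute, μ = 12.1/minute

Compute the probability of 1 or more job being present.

ρ = λ/μ = 7.2/12.1 = 0.5950
P(N ≥ n) = ρⁿ
P(N ≥ 1) = 0.5950^1
P(N ≥ 1) = 0.5950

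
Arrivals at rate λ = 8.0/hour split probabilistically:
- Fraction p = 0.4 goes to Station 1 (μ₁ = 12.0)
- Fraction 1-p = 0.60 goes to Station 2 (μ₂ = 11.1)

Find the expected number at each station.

Effective rates: λ₁ = 8.0×0.4 = 3.2, λ₂ = 8.0×0.60 = 4.8
Station 1: ρ₁ = 3.2/12.0 = 0.26667, L₁ = ρ₁/(1-ρ₁) = 0.26667/(1-0.26667) = 0.3636
Station 2: ρ₂ = 4.8/11.1 = 0.43243, L₂ = ρ₂/(1-ρ₂) = 0.43243/(1-0.43243) = 0.7619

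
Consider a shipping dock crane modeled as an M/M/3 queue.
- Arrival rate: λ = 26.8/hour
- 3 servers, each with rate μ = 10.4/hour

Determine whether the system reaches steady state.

Stability requires ρ = λ/(cμ) < 1
ρ = 26.8/(3 × 10.4) = 26.8/31.20 = 0.8590
Since 0.8590 < 1, the system is STABLE.
The servers are busy 85.90% of the time.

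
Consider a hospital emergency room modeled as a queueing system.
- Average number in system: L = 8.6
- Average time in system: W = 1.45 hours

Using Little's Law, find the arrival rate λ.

Little's Law: L = λW, so λ = L/W
λ = 8.6/1.45 = 5.9310 patients/hour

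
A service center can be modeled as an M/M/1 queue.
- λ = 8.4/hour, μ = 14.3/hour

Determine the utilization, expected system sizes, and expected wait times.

Step 1: ρ = λ/μ = 8.4/14.3 = 0.5874
Step 2: L = λ/(μ-λ) = 8.4/5.90 = 1.4237
Step 3: Lq = λ²/(μ(μ-λ)) = 70.56/(14.3×5.90) = 0.8363
Step 4: W = 1/(μ-λ) = 1/5.90 = 0.16949
Step 5: Wq = λ/(μ(μ-λ)) = 8.4/(14.3×5.90) = 0.09956
Step 6: P(0) = 1-ρ = 0.4126
Verify: L = λW = 8.4×0.16949 = 1.4237 ✔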